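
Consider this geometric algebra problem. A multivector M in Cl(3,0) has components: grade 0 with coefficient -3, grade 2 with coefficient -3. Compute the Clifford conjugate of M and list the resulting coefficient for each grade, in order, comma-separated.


Clifford conjugate sign for grade k: (-1)^(k(k+1)/2)
Grade 0: (-1)^(0*1/2) = (-1)^0 = 1, coeff -3 -> -3
Grade 2: (-1)^(2*3/2) = (-1)^3 = -1, coeff -3 -> 3
Conjugated coefficients: -3, 3


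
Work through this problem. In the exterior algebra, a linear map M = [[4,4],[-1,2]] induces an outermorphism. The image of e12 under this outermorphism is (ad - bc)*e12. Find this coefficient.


The outermorphism of a linear map f sends e1^e2 to f(e1)^f(e2).
f(e1) = 4*e1 - 1*e2
f(e2) = 4*e1 + 2*e2
f(e1) ^ f(e2) = (4*e1 - 1*e2) ^ (4*e1 + 2*e2)
= 4*2*e12 + (-1)*4*e21
= (8 - (-4))*e12
= 12*e12
Coefficient = 12


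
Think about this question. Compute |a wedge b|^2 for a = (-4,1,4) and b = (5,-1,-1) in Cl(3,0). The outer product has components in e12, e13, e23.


a wedge b = (a1*b2 - a2*b1)*e12 + (a1*b3 - a3*b1)*e13 + (a2*b3 - a3*b2)*e23
e12 coeff: (-4)*(-1) - 1*5 = 4 - 5 = -1
e13 coeff: (-4)*(-1) - 4*5 = 4 - 20 = -16
e23 coeff: 1*(-1) - 4*(-1) = -1 - (-4) = 3
|a wedge b|^2 = (-1)^2 + (-16)^2 + 3^2
= 1 + 256 + 9
= 266


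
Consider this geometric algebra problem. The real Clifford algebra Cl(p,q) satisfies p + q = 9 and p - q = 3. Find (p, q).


We need p + q = 9 and p - q = 3.
Adding: 2p = 9 + 3 = 12, so p = 6.
Then q = 9 - 6 = 3.
(p, q) = (6, 3)


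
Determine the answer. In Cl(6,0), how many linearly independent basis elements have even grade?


Even subalgebra dimension = 2^(n-1)
n = 6 + 0 = 6
2^(6 - 1) = 2^5 = 32
Verification: sum of C(6,k) for even k = 1 + 15 + 15 + 1 = 32
Result = 32


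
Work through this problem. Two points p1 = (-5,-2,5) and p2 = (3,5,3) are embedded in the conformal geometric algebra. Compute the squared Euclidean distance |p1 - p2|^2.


p1 - p2 = (-8, -7, 2)
|p1 - p2|^2 = (-8)^2 + (-7)^2 + 2^2
= 64 + 49 + 4
= 117


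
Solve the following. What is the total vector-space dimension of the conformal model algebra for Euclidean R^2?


The conformal model of R^2 uses Cl(3,1): the 2 Euclidean generators plus two extra orthogonal generators e+ (e+^2 = +1) and e- (e-^2 = -1), from which the null vectors e0, einf are built.
Number of generators m = 2 + 2 = 4.
dim Cl(p,q) = 2^m = 2^4 = 16


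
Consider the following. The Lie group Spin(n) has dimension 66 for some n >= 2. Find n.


dim Spin(n) = dim so(n) = n(n-1)/2.
Solve n(n-1)/2 = 66, i.e. n^2 - n - 132 = 0.
Discriminant = 1 + 8*66 = 529
n = (1 + sqrt(529))/2 = (1 + 23)/2 = 12


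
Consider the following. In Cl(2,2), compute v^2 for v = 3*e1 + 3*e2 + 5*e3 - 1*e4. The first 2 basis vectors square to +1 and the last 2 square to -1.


v^2 = sum of c_i^2 * e_i^2
Positive signature terms (e_i^2 = +1): 3^2 + 3^2 = 18
Negative signature terms (e_j^2 = -1): 5^2 + (-1)^2 = 26
v^2 = 18 - 26 = -8


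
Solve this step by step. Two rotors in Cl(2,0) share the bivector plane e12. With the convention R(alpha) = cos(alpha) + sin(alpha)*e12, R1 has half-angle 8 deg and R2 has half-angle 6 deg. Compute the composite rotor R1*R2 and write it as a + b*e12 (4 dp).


Same-plane rotors commute and their half-angles add:
R1*R2 = cos(a1 + a2) + sin(a1 + a2)*e12.
a1 + a2 = 8 + 6 = 14 deg
cos(14 deg) = 0.9703
sin(14 deg) = 0.2419
R1*R2 = 0.9703 + 0.2419*e12


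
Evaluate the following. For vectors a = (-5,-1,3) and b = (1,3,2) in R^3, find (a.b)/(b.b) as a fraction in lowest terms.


Projection coefficient = (a . b) / (b . b)
a . b = (-5)*1 + (-1)*3 + 3*2
= -5 + (-3) + 6 = -2
b . b = 1^2 + 3^2 + 2^2
= 1 + 9 + 4 = 14
Coefficient = -2/14
In lowest terms: -1/7


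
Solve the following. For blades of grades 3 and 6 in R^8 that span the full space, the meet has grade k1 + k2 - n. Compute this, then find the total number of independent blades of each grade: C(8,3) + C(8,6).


Meet grade = grade(A) + grade(B) - n
= 3 + 6 - 8 = 1
C(8,3) = 56
C(8,6) = 28
dim_A + dim_B = 56 + 28 = 84


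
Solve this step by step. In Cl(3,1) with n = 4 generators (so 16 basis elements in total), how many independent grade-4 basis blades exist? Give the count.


Number of grade-k basis blades in Cl(p,q) with n = p + q is C(n, k).
n = 3 + 1 = 4
C(4, 4) = 4! / (4! * 0!)
= 24 / (24 * 1)
= 1


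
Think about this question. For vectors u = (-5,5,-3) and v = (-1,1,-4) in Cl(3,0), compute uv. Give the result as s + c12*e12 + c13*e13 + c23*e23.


In Cl(3,0): e_i^2 = 1, e_ie_j = -e_je_i for i != j.
Scalar part = u . v = (-5)*(-1) + 5*1 + (-3)*(-4)
= 5 + 5 + 12 = 22
e12 coeff = (-5)*1 - 5*(-1) = -5 - (-5) = 0
e13 coeff = (-5)*(-4) - (-3)*(-1) = 20 - 3 = 17
e23 coeff = 5*(-4) - (-3)*1 = -20 - (-3) = -17
uv = 22 + 0*e12 + 17*e13 - 17*e23


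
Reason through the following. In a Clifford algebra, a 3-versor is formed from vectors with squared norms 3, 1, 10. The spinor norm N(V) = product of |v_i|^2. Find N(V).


Spinor norm N(V) = |v1|^2 * |v2|^2 * ... * |v3|^2
= 3 * 1 * 10
Running product: 3, 3, 30
N(V) = 30


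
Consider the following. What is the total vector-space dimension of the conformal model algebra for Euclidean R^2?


The conformal model of R^2 uses Cl(3,1): the 2 Euclidean generators plus two extra orthogonal generators e+ (e+^2 = +1) and e- (e-^2 = -1), from which the null vectors e0, einf are built.
Number of generators m = 2 + 2 = 4.
dim Cl(p,q) = 2^m = 2^4 = 16


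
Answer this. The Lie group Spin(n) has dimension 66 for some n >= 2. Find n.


dim Spin(n) = dim so(n) = n(n-1)/2.
Solve n(n-1)/2 = 66, i.e. n^2 - n - 132 = 0.
Discriminant = 1 + 8*66 = 529
n = (1 + sqrt(529))/2 = (1 + 23)/2 = 12


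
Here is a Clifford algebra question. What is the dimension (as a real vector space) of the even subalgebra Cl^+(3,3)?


Even subalgebra dimension = 2^(n-1)
n = 3 + 3 = 6
2^(6 - 1) = 2^5 = 32
Verification: sum of C(6,k) for even k = 1 + 15 + 15 + 1 = 32
Result = 32


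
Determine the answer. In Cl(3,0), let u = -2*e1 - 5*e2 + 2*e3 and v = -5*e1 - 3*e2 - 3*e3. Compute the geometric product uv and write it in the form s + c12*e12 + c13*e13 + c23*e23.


In Cl(3,0): e_i^2 = 1, e_ie_j = -e_je_i for i != j.
Scalar part = u . v = (-2)*(-5) + (-5)*(-3) + 2*(-3)
= 10 + 15 + (-6) = 19
e12 coeff = (-2)*(-3) - (-5)*(-5) = 6 - 25 = -19
e13 coeff = (-2)*(-3) - 2*(-5) = 6 - (-10) = 16
e23 coeff = (-5)*(-3) - 2*(-3) = 15 - (-6) = 21
uv = 19 - 19*e12 + 16*e13 + 21*e23


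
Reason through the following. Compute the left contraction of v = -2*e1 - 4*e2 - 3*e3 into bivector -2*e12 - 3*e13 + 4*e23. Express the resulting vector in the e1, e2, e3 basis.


Left contraction v _| B = <vB>_1 (grade-1 part of the geometric product vB).
Using e1_|e12 = e2, e2_|e12 = -e1, e1_|e13 = e3, e3_|e13 = -e1, e2_|e23 = e3, e3_|e23 = -e2:
e1 coeff: -v2*b12 - v3*b13 = -(-4)*(-2) - (-3)*(-3) = -17
e2 coeff: v1*b12 - v3*b23 = (-2)*(-2) - (-3)*(4) = 16
e3 coeff: v1*b13 + v2*b23 = (-2)*(-3) + (-4)*(4) = -10
v _| B = -17*e1 + 16*e2 - 10*e3


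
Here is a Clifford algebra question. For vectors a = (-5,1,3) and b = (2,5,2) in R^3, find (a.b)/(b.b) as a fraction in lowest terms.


Projection coefficient = (a . b) / (b . b)
a . b = (-5)*2 + 1*5 + 3*2
= -10 + 5 + 6 = 1
b . b = 2^2 + 5^2 + 2^2
= 4 + 25 + 4 = 33
Coefficient = 1/33
In lowest terms: 1/33


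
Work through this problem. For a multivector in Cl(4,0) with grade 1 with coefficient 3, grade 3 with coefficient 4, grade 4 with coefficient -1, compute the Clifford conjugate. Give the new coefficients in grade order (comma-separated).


Clifford conjugate sign for grade k: (-1)^(k(k+1)/2)
Grade 1: (-1)^(1*2/2) = (-1)^1 = -1, coeff 3 -> -3
Grade 3: (-1)^(3*4/2) = (-1)^6 = 1, coeff 4 -> 4
Grade 4: (-1)^(4*5/2) = (-1)^10 = 1, coeff -1 -> -1
Conjugated coefficients: -3, 4, -1


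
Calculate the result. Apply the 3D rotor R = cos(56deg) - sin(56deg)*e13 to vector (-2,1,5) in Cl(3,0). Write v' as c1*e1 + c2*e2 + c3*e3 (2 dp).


Rotor R = cos(56deg) - sin(56deg)*e13
Rotation angle theta = 2 * 56 = 112 degrees in the e13 plane (e1 -> e3).
The component perpendicular to the plane (e2) is invariant: v'_2 = v2 = 1.00
cos(112deg) = -0.3746, sin(112deg) = 0.9272
v'_1 = v1*cos(theta) - v3*sin(theta) = -2*(-0.3746) - 5*0.9272 = -3.89
v'_3 = v1*sin(theta) + v3*cos(theta) = -2*0.9272 + 5*(-0.3746) = -3.73
v' = -3.89*e1 + 1.00*e2 - 3.73*e3


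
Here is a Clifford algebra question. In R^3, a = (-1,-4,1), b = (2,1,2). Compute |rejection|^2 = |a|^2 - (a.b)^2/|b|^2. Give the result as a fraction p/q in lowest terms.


|a|^2 = (-1)^2 + (-4)^2 + 1^2 = 18
|b|^2 = 2^2 + 1^2 + 2^2 = 9
a . b = (-1)*2 + (-4)*1 + 1*2 = -4
(a.b)^2 = (-4)^2 = 16
|rej|^2 = 18 - 16/9
= (162 - 16)/9
= 146/9
In lowest terms: 146/9


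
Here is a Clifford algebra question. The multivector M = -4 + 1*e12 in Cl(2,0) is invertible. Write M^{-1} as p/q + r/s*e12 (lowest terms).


M = -4 + 1*e12, where e12^2 = -1.
Since M commutes with its reverse ~M = a - b*e12, M * ~M = a^2 - b^2*e12^2 = a^2 + b^2.
So M^{-1} = ~M / (a^2 + b^2) = (a - b*e12)/(a^2 + b^2).
a^2 + b^2 = 16 + 1 = 17
Scalar part = -4/17 = -4/17
Bivector coeff = -1/17 = -1/17
M^{-1} = -4/17 - 1/17*e12


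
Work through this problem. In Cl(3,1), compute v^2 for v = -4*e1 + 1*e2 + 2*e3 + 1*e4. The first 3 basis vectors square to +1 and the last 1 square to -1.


v^2 = sum of c_i^2 * e_i^2
Positive signature terms (e_i^2 = +1): (-4)^2 + 1^2 + 2^2 = 21
Negative signature terms (e_j^2 = -1): 1^2 = 1
v^2 = 21 - 1 = 20


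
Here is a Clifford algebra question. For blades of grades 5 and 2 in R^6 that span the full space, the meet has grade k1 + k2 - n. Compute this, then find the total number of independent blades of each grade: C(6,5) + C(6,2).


Meet grade = grade(A) + grade(B) - n
= 5 + 2 - 6 = 1
C(6,5) = 6
C(6,2) = 15
dim_A + dim_B = 6 + 15 = 21


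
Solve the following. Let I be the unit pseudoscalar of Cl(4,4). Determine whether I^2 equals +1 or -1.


The pseudoscalar I = e1...e_n (product of all n generators) of Cl(p,q) satisfies I^2 = (-1)^(q + n(n-1)/2).
p = 4, q = 4, n = p + q = 8
n(n-1)/2 = 8 * 7 / 2 = 28
Exponent = q + n(n-1)/2 = 4 + 28 = 32
I^2 = (-1)^32 = +1


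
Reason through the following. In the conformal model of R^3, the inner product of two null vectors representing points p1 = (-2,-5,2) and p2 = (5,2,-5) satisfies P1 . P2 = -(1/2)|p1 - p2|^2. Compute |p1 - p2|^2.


p1 - p2 = (-7, -7, 7)
|p1 - p2|^2 = (-7)^2 + (-7)^2 + 7^2
= 49 + 49 + 49
= 147


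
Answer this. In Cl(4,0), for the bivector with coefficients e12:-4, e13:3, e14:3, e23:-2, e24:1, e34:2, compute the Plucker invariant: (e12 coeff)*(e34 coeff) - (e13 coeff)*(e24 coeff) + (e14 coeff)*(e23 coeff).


Plucker relation: af - be + cd
a*f = (-4)*2 = -8
b*e = 3*1 = 3
c*d = 3*(-2) = -6
af - be + cd = -8 - 3 + (-6)
= -17


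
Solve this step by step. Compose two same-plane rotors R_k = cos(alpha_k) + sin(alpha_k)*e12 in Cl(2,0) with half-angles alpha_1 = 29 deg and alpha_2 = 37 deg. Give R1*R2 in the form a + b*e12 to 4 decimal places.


Same-plane rotors commute and their half-angles add:
R1*R2 = cos(a1 + a2) + sin(a1 + a2)*e12.
a1 + a2 = 29 + 37 = 66 deg
cos(66 deg) = 0.4067
sin(66 deg) = 0.9135
R1*R2 = 0.4067 + 0.9135*e12


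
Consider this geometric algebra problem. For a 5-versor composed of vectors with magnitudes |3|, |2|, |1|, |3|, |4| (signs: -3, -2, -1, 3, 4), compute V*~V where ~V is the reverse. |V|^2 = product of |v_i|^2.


Each vector v_i has |v_i|^2 = s_i^2
Squared scales: (-3)^2 = 9, (-2)^2 = 4, (-1)^2 = 1, 3^2 = 9, 4^2 = 16
|V|^2 = 9 * 4 * 1 * 9 * 16
= 5184


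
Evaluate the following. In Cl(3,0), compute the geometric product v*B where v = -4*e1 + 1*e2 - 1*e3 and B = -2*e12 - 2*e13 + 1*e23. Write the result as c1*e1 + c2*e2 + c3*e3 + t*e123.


vB has grade-1 (vector) and grade-3 (trivector) parts: vB = (v _| B) + (v ^ B).
Vector part <vB>_1:
  e1: -v2*b12 - v3*b13 = -(1)*(-2) - (-1)*(-2) = 0
  e2: v1*b12 - v3*b23 = (-4)*(-2) - (-1)*(1) = 9
  e3: v1*b13 + v2*b23 = (-4)*(-2) + (1)*(1) = 9
Trivector part <vB>_3:
  e123: v1*b23 - v2*b13 + v3*b12 = (-4)*(1) - (1)*(-2) + (-1)*(-2) = 0
vB = 0*e1 + 9*e2 + 9*e3 + 0*e123


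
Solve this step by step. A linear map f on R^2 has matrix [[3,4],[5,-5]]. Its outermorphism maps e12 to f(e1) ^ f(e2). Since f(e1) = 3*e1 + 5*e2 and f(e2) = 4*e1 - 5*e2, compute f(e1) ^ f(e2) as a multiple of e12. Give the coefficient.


The outermorphism of a linear map f sends e1^e2 to f(e1)^f(e2).
f(e1) = 3*e1 + 5*e2
f(e2) = 4*e1 - 5*e2
f(e1) ^ f(e2) = (3*e1 + 5*e2) ^ (4*e1 - 5*e2)
= 3*(-5)*e12 + 5*4*e21
= (-15 - 20)*e12
= -35*e12
Coefficient = -35


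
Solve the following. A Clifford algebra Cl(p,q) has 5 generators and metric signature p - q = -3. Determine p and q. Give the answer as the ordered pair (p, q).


We need p + q = 5 and p - q = -3.
Adding: 2p = 5 + (-3) = 2, so p = 1.
Then q = 5 - 1 = 4.
(p, q) = (1, 4)


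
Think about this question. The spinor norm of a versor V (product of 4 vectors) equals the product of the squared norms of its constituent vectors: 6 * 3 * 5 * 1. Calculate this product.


Spinor norm N(V) = |v1|^2 * |v2|^2 * ... * |v4|^2
= 6 * 3 * 5 * 1
Running product: 6, 18, 90, 90
N(V) = 90


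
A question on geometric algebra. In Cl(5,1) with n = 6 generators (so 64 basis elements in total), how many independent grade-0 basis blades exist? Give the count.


Number of grade-k basis blades in Cl(p,q) with n = p + q is C(n, k).
n = 5 + 1 = 6
C(6, 0) = 6! / (0! * 6!)
= 720 / (1 * 720)
= 1


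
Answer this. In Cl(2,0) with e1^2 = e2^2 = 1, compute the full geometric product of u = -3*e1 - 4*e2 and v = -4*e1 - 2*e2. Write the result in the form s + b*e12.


Expand: (-3*e1 - 4*e2)(-4*e1 - 2*e2)
= (-3)*(-4)*e1e1 + (-3)*(-2)*e1e2 + (-4)*(-4)*e2e1 + (-4)*(-2)*e2e2
Using e1^2 = e2^2 = 1, e2e1 = -e1e2:
Scalar part s = (-3)*(-4) + (-4)*(-2) = 12 + 8 = 20
Bivector part b = (-3)*(-2) - (-4)*(-4) = 6 - 16 = -10
uv = 20 - 10*e12


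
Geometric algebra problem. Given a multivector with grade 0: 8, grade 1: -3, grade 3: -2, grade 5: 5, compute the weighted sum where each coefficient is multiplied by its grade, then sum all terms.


Grade-weighted sum = sum of grade_k * coefficient_k
0*8 = 0
1*(-3) = -3
3*(-2) = -6
5*5 = 25
Total = 0 + (-3) + (-6) + 25 = 16


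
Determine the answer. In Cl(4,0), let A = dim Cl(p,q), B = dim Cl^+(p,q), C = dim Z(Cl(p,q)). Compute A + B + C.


n = 4 + 0 = 4
Total dim = 2^4 = 16
Even subalgebra dim = 2^3 = 8
n is even, so center dim = 1
Sum = 16 + 8 + 1 = 25


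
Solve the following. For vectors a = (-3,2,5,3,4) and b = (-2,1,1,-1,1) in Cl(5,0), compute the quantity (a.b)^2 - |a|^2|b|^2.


a . b = (-3)*(-2) + 2*1 + 5*1 + 3*(-1) + 4*1
= 6 + 2 + 5 + (-3) + 4 = 14
|a|^2 = (-3)^2 + 2^2 + 5^2 + 3^2 + 4^2 = 63
|b|^2 = (-2)^2 + 1^2 + 1^2 + (-1)^2 + 1^2 = 8
(a.b)^2 = 14^2 = 196
|a|^2 * |b|^2 = 63 * 8 = 504
Result = 196 - 504 = -308


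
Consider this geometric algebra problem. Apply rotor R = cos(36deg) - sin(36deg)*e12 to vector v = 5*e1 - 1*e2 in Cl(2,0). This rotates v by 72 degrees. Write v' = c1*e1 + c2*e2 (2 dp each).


Rotor R = cos(36deg) - sin(36deg)*e12
Rotation angle theta = 2 * 36 = 72 degrees
v' = R*v*~R rotates v by theta.
cos(72deg) = 0.3090, sin(72deg) = 0.9511
v'_1 = 5*cos(72deg) - (-1)*sin(72deg)
= 5*0.3090 - (-1)*0.9511
= 2.50
v'_2 = 5*sin(72deg) + (-1)*cos(72deg)
= 5*0.9511 + (-1)*0.3090
= 4.45
v' = 2.50*e1 + 4.45*e2


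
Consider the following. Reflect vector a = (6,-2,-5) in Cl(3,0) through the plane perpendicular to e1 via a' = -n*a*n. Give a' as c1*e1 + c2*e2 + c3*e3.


Reflection formula: a' = -n*a*n, with n = e1 (unit vector, n^2 = 1).
For reflection through hyperplane perp to e1:
The component along e1 flips sign, others stay.
a = (6, -2, -5)
a' = (-6, -2, -5)
a' = -6*e1 - 2*e2 - 5*e3


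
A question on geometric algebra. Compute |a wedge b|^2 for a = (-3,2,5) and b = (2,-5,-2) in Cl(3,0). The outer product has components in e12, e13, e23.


a wedge b = (a1*b2 - a2*b1)*e12 + (a1*b3 - a3*b1)*e13 + (a2*b3 - a3*b2)*e23
e12 coeff: (-3)*(-5) - 2*2 = 15 - 4 = 11
e13 coeff: (-3)*(-2) - 5*2 = 6 - 10 = -4
e23 coeff: 2*(-2) - 5*(-5) = -4 - (-25) = 21
|a wedge b|^2 = 11^2 + (-4)^2 + 21^2
= 121 + 16 + 441
= 578


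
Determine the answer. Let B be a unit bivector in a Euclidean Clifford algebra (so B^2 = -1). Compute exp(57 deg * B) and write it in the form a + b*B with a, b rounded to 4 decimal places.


For a unit bivector B with B^2 = -1, the exponential series gives
e^(theta*B) = cos(theta) + sin(theta)*B (the GA analogue of Euler's formula).
theta = 57 degrees = 0.994838 rad
cos(57 deg) = 0.5446
sin(57 deg) = 0.8387
exp(theta*B) = 0.5446 + 0.8387*B


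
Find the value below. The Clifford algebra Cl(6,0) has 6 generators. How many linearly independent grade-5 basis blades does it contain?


Number of grade-k basis blades in Cl(p,q) with n = p + q is C(n, k).
n = 6 + 0 = 6
C(6, 5) = 6! / (5! * 1!)
= 720 / (120 * 1)
= 6


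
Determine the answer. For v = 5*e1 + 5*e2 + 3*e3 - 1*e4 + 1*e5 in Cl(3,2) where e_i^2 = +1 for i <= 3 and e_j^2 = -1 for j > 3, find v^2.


v^2 = sum of c_i^2 * e_i^2
Positive signature terms (e_i^2 = +1): 5^2 + 5^2 + 3^2 = 59
Negative signature terms (e_j^2 = -1): (-1)^2 + 1^2 = 2
v^2 = 59 - 2 = 57


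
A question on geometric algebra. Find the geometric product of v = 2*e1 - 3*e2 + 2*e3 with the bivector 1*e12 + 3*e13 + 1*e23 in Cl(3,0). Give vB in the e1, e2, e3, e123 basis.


vB has grade-1 (vector) and grade-3 (trivector) parts: vB = (v _| B) + (v ^ B).
Vector part <vB>_1:
  e1: -v2*b12 - v3*b13 = -(-3)*(1) - (2)*(3) = -3
  e2: v1*b12 - v3*b23 = (2)*(1) - (2)*(1) = 0
  e3: v1*b13 + v2*b23 = (2)*(3) + (-3)*(1) = 3
Trivector part <vB>_3:
  e123: v1*b23 - v2*b13 + v3*b12 = (2)*(1) - (-3)*(3) + (2)*(1) = 13
vB = -3*e1 + 0*e2 + 3*e3 + 13*e123


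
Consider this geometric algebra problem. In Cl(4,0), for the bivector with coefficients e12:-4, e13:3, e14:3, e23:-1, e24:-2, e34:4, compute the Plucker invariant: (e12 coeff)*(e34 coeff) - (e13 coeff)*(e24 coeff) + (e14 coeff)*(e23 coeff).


Plucker relation: af - be + cd
a*f = (-4)*4 = -16
b*e = 3*(-2) = -6
c*d = 3*(-1) = -3
af - be + cd = -16 - (-6) + (-3)
= -13


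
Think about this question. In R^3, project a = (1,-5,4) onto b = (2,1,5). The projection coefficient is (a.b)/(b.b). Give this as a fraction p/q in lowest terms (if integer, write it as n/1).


Projection coefficient = (a . b) / (b . b)
a . b = 1*2 + (-5)*1 + 4*5
= 2 + (-5) + 20 = 17
b . b = 2^2 + 1^2 + 5^2
= 4 + 1 + 25 = 30
Coefficient = 17/30
In lowest terms: 17/30


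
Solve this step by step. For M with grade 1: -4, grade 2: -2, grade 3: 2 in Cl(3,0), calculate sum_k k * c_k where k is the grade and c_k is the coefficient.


Grade-weighted sum = sum of grade_k * coefficient_k
1*(-4) = -4
2*(-2) = -4
3*2 = 6
Total = -4 + (-4) + 6 = -2


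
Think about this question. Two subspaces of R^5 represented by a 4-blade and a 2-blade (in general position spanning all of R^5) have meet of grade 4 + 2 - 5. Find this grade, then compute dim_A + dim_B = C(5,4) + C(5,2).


Meet grade = grade(A) + grade(B) - n
= 4 + 2 - 5 = 1
C(5,4) = 5
C(5,2) = 10
dim_A + dim_B = 5 + 10 = 15


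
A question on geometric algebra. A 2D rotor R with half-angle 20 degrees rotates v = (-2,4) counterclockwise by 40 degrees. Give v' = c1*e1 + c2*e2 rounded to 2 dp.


Rotor R = cos(20deg) - sin(20deg)*e12
Rotation angle theta = 2 * 20 = 40 degrees
v' = R*v*~R rotates v by theta.
cos(40deg) = 0.7660, sin(40deg) = 0.6428
v'_1 = -2*cos(40deg) - 4*sin(40deg)
= -2*0.7660 - 4*0.6428
= -4.10
v'_2 = -2*sin(40deg) + 4*cos(40deg)
= -2*0.6428 + 4*0.7660
= 1.78
v' = -4.10*e1 + 1.78*e2


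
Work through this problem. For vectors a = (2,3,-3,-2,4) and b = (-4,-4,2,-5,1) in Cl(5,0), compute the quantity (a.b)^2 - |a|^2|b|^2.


a . b = 2*(-4) + 3*(-4) + (-3)*2 + (-2)*(-5) + 4*1
= -8 + (-12) + (-6) + 10 + 4 = -12
|a|^2 = 2^2 + 3^2 + (-3)^2 + (-2)^2 + 4^2 = 42
|b|^2 = (-4)^2 + (-4)^2 + 2^2 + (-5)^2 + 1^2 = 62
(a.b)^2 = (-12)^2 = 144
|a|^2 * |b|^2 = 42 * 62 = 2604
Result = 144 - 2604 = -2460


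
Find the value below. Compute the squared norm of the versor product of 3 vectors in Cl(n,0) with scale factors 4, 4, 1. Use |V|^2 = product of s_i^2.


Each vector v_i has |v_i|^2 = s_i^2
Squared scales: 4^2 = 16, 4^2 = 16, 1^2 = 1
|V|^2 = 16 * 16 * 1
= 256


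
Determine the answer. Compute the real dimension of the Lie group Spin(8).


Spin(n) double-covers SO(n); both have Lie algebra so(n) of dimension n(n-1)/2.
n = 8
n(n-1) = 8 * 7 = 56
dim Spin(8) = 56/2 = 28


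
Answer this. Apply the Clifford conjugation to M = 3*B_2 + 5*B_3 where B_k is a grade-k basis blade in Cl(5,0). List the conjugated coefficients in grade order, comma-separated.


Clifford conjugate sign for grade k: (-1)^(k(k+1)/2)
Grade 2: (-1)^(2*3/2) = (-1)^3 = -1, coeff 3 -> -3
Grade 3: (-1)^(3*4/2) = (-1)^6 = 1, coeff 5 -> 5
Conjugated coefficients: -3, 5


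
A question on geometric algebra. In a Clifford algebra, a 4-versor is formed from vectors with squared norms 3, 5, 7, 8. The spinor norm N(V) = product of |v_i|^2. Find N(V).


Spinor norm N(V) = |v1|^2 * |v2|^2 * ... * |v4|^2
= 3 * 5 * 7 * 8
Running product: 3, 15, 105, 840
N(V) = 840


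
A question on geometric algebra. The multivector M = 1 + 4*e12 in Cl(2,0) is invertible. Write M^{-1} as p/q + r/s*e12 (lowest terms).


M = 1 + 4*e12, where e12^2 = -1.
Since M commutes with its reverse ~M = a - b*e12, M * ~M = a^2 - b^2*e12^2 = a^2 + b^2.
So M^{-1} = ~M / (a^2 + b^2) = (a - b*e12)/(a^2 + b^2).
a^2 + b^2 = 1 + 16 = 17
Scalar part = 1/17 = 1/17
Bivector coeff = -4/17 = -4/17
M^{-1} = 1/17 - 4/17*e12


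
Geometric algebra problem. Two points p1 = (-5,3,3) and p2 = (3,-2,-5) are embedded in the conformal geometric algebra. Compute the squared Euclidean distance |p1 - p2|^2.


p1 - p2 = (-8, 5, 8)
|p1 - p2|^2 = (-8)^2 + 5^2 + 8^2
= 64 + 25 + 64
= 153


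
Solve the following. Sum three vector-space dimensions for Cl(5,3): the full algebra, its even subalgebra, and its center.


n = 5 + 3 = 8
Total dim = 2^8 = 256
Even subalgebra dim = 2^7 = 128
n is even, so center dim = 1
Sum = 256 + 128 + 1 = 385


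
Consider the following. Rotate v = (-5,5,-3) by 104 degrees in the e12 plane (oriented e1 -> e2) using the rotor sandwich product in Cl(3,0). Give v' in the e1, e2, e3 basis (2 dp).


Rotor R = cos(52deg) - sin(52deg)*e12
Rotation angle theta = 2 * 52 = 104 degrees in the e12 plane (e1 -> e2).
The component perpendicular to the plane (e3) is invariant: v'_3 = v3 = -3.00
cos(104deg) = -0.2419, sin(104deg) = 0.9703
v'_1 = v1*cos(theta) - v2*sin(theta) = -5*(-0.2419) - 5*0.9703 = -3.64
v'_2 = v1*sin(theta) + v2*cos(theta) = -5*0.9703 + 5*(-0.2419) = -6.06
v' = -3.64*e1 - 6.06*e2 - 3.00*e3


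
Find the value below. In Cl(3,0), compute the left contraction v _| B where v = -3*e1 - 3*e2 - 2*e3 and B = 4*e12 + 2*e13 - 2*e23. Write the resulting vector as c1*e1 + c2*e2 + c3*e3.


Left contraction v _| B = <vB>_1 (grade-1 part of the geometric product vB).
Using e1_|e12 = e2, e2_|e12 = -e1, e1_|e13 = e3, e3_|e13 = -e1, e2_|e23 = e3, e3_|e23 = -e2:
e1 coeff: -v2*b12 - v3*b13 = -(-3)*(4) - (-2)*(2) = 16
e2 coeff: v1*b12 - v3*b23 = (-3)*(4) - (-2)*(-2) = -16
e3 coeff: v1*b13 + v2*b23 = (-3)*(2) + (-3)*(-2) = 0
v _| B = 16*e1 - 16*e2 + 0*e3


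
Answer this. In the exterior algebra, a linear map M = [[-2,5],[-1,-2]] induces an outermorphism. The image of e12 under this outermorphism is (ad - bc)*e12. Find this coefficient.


The outermorphism of a linear map f sends e1^e2 to f(e1)^f(e2).
f(e1) = -2*e1 - 1*e2
f(e2) = 5*e1 - 2*e2
f(e1) ^ f(e2) = (-2*e1 - 1*e2) ^ (5*e1 - 2*e2)
= (-2)*(-2)*e12 + (-1)*5*e21
= (4 - (-5))*e12
= 9*e12
Coefficient = 9


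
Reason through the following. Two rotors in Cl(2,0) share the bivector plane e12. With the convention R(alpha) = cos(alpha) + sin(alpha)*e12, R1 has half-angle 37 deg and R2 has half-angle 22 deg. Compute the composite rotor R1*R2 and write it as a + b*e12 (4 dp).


Same-plane rotors commute and their half-angles add:
R1*R2 = cos(a1 + a2) + sin(a1 + a2)*e12.
a1 + a2 = 37 + 22 = 59 deg
cos(59 deg) = 0.5150
sin(59 deg) = 0.8572
R1*R2 = 0.5150 + 0.8572*e12


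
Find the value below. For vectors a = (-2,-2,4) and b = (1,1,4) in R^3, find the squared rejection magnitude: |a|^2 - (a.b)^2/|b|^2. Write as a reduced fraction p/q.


|a|^2 = (-2)^2 + (-2)^2 + 4^2 = 24
|b|^2 = 1^2 + 1^2 + 4^2 = 18
a . b = (-2)*1 + (-2)*1 + 4*4 = 12
(a.b)^2 = 12^2 = 144
|rej|^2 = 24 - 144/18
= (432 - 144)/18
= 288/18
In lowest terms: 16/1


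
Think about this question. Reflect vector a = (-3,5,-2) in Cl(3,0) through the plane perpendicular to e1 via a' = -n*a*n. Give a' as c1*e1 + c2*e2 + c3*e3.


Reflection formula: a' = -n*a*n, with n = e1 (unit vector, n^2 = 1).
For reflection through hyperplane perp to e1:
The component along e1 flips sign, others stay.
a = (-3, 5, -2)
a' = (3, 5, -2)
a' = 3*e1 + 5*e2 - 2*e3


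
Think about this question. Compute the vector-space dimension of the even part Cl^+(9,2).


Even subalgebra dimension = 2^(n-1)
n = 9 + 2 = 11
2^(11 - 1) = 2^10 = 1024
Verification: sum of C(11,k) for even k = 1 + 55 + 330 + 462 + 165 + 11 = 1024
Result = 1024


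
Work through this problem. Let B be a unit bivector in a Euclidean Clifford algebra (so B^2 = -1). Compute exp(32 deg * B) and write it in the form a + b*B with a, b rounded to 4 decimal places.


For a unit bivector B with B^2 = -1, the exponential series gives
e^(theta*B) = cos(theta) + sin(theta)*B (the GA analogue of Euler's formula).
theta = 32 degrees = 0.558505 rad
cos(32 deg) = 0.8480
sin(32 deg) = 0.5299
exp(theta*B) = 0.8480 + 0.5299*B


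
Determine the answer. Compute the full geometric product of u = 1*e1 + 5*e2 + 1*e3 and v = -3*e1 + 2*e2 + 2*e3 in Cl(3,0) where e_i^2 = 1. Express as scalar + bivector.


In Cl(3,0): e_i^2 = 1, e_ie_j = -e_je_i for i != j.
Scalar part = u . v = 1*(-3) + 5*2 + 1*2
= -3 + 10 + 2 = 9
e12 coeff = 1*2 - 5*(-3) = 2 - (-15) = 17
e13 coeff = 1*2 - 1*(-3) = 2 - (-3) = 5
e23 coeff = 5*2 - 1*2 = 10 - 2 = 8
uv = 9 + 17*e12 + 5*e13 + 8*e23


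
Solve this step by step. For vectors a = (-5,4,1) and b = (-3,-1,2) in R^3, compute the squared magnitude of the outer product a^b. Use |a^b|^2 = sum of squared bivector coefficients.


a wedge b = (a1*b2 - a2*b1)*e12 + (a1*b3 - a3*b1)*e13 + (a2*b3 - a3*b2)*e23
e12 coeff: (-5)*(-1) - 4*(-3) = 5 - (-12) = 17
e13 coeff: (-5)*2 - 1*(-3) = -10 - (-3) = -7
e23 coeff: 4*2 - 1*(-1) = 8 - (-1) = 9
|a wedge b|^2 = 17^2 + (-7)^2 + 9^2
= 289 + 49 + 81
= 419


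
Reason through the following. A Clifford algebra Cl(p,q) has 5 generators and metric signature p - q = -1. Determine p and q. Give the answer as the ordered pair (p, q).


We need p + q = 5 and p - q = -1.
Adding: 2p = 5 + (-1) = 4, so p = 2.
Then q = 5 - 2 = 3.
(p, q) = (2, 3)


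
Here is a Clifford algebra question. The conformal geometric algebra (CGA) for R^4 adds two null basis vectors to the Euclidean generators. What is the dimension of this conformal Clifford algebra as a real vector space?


The conformal model of R^4 uses Cl(5,1): the 4 Euclidean generators plus two extra orthogonal generators e+ (e+^2 = +1) and e- (e-^2 = -1), from which the null vectors e0, einf are built.
Number of generators m = 4 + 2 = 6.
dim Cl(p,q) = 2^m = 2^6 = 64


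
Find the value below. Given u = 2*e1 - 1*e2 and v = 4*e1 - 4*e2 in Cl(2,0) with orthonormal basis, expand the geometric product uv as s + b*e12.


Expand: (2*e1 - 1*e2)(4*e1 - 4*e2)
= 2*4*e1e1 + 2*(-4)*e1e2 + (-1)*4*e2e1 + (-1)*(-4)*e2e2
Using e1^2 = e2^2 = 1, e2e1 = -e1e2:
Scalar part s = 2*4 + (-1)*(-4) = 8 + 4 = 12
Bivector part b = 2*(-4) - (-1)*4 = -8 - (-4) = -4
uv = 12 - 4*e12


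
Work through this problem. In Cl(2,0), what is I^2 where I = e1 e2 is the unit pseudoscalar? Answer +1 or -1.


The pseudoscalar I = e1...e_n (product of all n generators) of Cl(p,q) satisfies I^2 = (-1)^(q + n(n-1)/2).
p = 2, q = 0, n = p + q = 2
n(n-1)/2 = 2 * 1 / 2 = 1
Exponent = q + n(n-1)/2 = 0 + 1 = 1
I^2 = (-1)^1 = -1


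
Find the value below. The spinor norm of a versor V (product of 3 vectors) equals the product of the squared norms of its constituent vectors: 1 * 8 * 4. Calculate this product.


Spinor norm N(V) = |v1|^2 * |v2|^2 * ... * |v3|^2
= 1 * 8 * 4
Running product: 1, 8, 32
N(V) = 32


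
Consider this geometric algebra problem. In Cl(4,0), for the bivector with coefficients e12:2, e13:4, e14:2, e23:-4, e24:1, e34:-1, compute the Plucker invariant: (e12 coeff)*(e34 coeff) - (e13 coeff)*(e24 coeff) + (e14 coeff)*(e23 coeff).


Plucker relation: af - be + cd
a*f = 2*(-1) = -2
b*e = 4*1 = 4
c*d = 2*(-4) = -8
af - be + cd = -2 - 4 + (-8)
= -14


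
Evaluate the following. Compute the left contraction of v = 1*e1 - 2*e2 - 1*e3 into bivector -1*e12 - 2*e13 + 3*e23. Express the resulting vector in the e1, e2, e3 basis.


Left contraction v _| B = <vB>_1 (grade-1 part of the geometric product vB).
Using e1_|e12 = e2, e2_|e12 = -e1, e1_|e13 = e3, e3_|e13 = -e1, e2_|e23 = e3, e3_|e23 = -e2:
e1 coeff: -v2*b12 - v3*b13 = -(-2)*(-1) - (-1)*(-2) = -4
e2 coeff: v1*b12 - v3*b23 = (1)*(-1) - (-1)*(3) = 2
e3 coeff: v1*b13 + v2*b23 = (1)*(-2) + (-2)*(3) = -8
v _| B = -4*e1 + 2*e2 - 8*e3


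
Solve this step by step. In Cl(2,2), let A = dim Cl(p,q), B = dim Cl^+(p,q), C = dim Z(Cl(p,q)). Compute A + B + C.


n = 2 + 2 = 4
Total dim = 2^4 = 16
Even subalgebra dim = 2^3 = 8
n is even, so center dim = 1
Sum = 16 + 8 + 1 = 25


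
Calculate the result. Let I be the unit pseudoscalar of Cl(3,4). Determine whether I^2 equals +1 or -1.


The pseudoscalar I = e1...e_n (product of all n generators) of Cl(p,q) satisfies I^2 = (-1)^(q + n(n-1)/2).
p = 3, q = 4, n = p + q = 7
n(n-1)/2 = 7 * 6 / 2 = 21
Exponent = q + n(n-1)/2 = 4 + 21 = 25
I^2 = (-1)^25 = -1


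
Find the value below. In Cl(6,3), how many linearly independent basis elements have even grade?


Even subalgebra dimension = 2^(n-1)
n = 6 + 3 = 9
2^(9 - 1) = 2^8 = 256
Verification: sum of C(9,k) for even k = 1 + 36 + 126 + 84 + 9 = 256
Result = 256


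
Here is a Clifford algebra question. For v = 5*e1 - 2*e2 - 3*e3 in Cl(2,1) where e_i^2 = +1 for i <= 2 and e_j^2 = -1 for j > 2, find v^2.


v^2 = sum of c_i^2 * e_i^2
Positive signature terms (e_i^2 = +1): 5^2 + (-2)^2 = 29
Negative signature terms (e_j^2 = -1): (-3)^2 = 9
v^2 = 29 - 9 = 20


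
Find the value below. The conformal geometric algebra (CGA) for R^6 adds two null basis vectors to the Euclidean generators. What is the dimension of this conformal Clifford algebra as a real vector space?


The conformal model of R^6 uses Cl(7,1): the 6 Euclidean generators plus two extra orthogonal generators e+ (e+^2 = +1) and e- (e-^2 = -1), from which the null vectors e0, einf are built.
Number of generators m = 6 + 2 = 8.
dim Cl(p,q) = 2^m = 2^8 = 256


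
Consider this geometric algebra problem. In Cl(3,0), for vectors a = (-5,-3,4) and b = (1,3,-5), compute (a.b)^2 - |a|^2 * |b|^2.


a . b = (-5)*1 + (-3)*3 + 4*(-5)
= -5 + (-9) + (-20) = -34
|a|^2 = (-5)^2 + (-3)^2 + 4^2 = 50
|b|^2 = 1^2 + 3^2 + (-5)^2 = 35
(a.b)^2 = (-34)^2 = 1156
|a|^2 * |b|^2 = 50 * 35 = 1750
Result = 1156 - 1750 = -594


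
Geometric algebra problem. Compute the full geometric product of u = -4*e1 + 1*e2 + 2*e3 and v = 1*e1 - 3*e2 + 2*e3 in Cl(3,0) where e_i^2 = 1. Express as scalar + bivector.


In Cl(3,0): e_i^2 = 1, e_ie_j = -e_je_i for i != j.
Scalar part = u . v = (-4)*1 + 1*(-3) + 2*2
= -4 + (-3) + 4 = -3
e12 coeff = (-4)*(-3) - 1*1 = 12 - 1 = 11
e13 coeff = (-4)*2 - 2*1 = -8 - 2 = -10
e23 coeff = 1*2 - 2*(-3) = 2 - (-6) = 8
uv = -3 + 11*e12 - 10*e13 + 8*e23


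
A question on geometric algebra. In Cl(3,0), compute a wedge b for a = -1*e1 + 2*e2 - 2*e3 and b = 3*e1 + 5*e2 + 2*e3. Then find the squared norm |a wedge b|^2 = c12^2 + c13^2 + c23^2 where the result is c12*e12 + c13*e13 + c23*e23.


a wedge b = (a1*b2 - a2*b1)*e12 + (a1*b3 - a3*b1)*e13 + (a2*b3 - a3*b2)*e23
e12 coeff: (-1)*5 - 2*3 = -5 - 6 = -11
e13 coeff: (-1)*2 - (-2)*3 = -2 - (-6) = 4
e23 coeff: 2*2 - (-2)*5 = 4 - (-10) = 14
|a wedge b|^2 = (-11)^2 + 4^2 + 14^2
= 121 + 16 + 196
= 333


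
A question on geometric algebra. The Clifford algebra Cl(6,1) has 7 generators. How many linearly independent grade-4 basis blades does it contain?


Number of grade-k basis blades in Cl(p,q) with n = p + q is C(n, k).
n = 6 + 1 = 7
C(7, 4) = 7! / (4! * 3!)
= 5040 / (24 * 6)
= 35


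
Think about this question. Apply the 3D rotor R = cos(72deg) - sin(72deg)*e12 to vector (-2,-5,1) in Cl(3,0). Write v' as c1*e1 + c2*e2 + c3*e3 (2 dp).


Rotor R = cos(72deg) - sin(72deg)*e12
Rotation angle theta = 2 * 72 = 144 degrees in the e12 plane (e1 -> e2).
The component perpendicular to the plane (e3) is invariant: v'_3 = v3 = 1.00
cos(144deg) = -0.8090, sin(144deg) = 0.5878
v'_1 = v1*cos(theta) - v2*sin(theta) = -2*(-0.8090) - (-5)*0.5878 = 4.56
v'_2 = v1*sin(theta) + v2*cos(theta) = -2*0.5878 + (-5)*(-0.8090) = 2.87
v' = 4.56*e1 + 2.87*e2 + 1.00*e3


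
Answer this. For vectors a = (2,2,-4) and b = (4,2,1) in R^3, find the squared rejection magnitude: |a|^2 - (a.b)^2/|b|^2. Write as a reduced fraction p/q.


|a|^2 = 2^2 + 2^2 + (-4)^2 = 24
|b|^2 = 4^2 + 2^2 + 1^2 = 21
a . b = 2*4 + 2*2 + (-4)*1 = 8
(a.b)^2 = 8^2 = 64
|rej|^2 = 24 - 64/21
= (504 - 64)/21
= 440/21
In lowest terms: 440/21


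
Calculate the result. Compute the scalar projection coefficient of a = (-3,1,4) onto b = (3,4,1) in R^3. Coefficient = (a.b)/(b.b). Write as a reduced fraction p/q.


Projection coefficient = (a . b) / (b . b)
a . b = (-3)*3 + 1*4 + 4*1
= -9 + 4 + 4 = -1
b . b = 3^2 + 4^2 + 1^2
= 9 + 16 + 1 = 26
Coefficient = -1/26
In lowest terms: -1/26


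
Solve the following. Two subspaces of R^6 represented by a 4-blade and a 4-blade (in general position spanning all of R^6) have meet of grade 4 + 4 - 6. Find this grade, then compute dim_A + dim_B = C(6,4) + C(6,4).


Meet grade = grade(A) + grade(B) - n
= 4 + 4 - 6 = 2
C(6,4) = 15
C(6,4) = 15
dim_A + dim_B = 15 + 15 = 30


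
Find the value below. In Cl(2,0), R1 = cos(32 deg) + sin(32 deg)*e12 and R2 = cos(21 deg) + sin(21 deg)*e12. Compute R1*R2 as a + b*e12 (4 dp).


Same-plane rotors commute and their half-angles add:
R1*R2 = cos(a1 + a2) + sin(a1 + a2)*e12.
a1 + a2 = 32 + 21 = 53 deg
cos(53 deg) = 0.6018
sin(53 deg) = 0.7986
R1*R2 = 0.6018 + 0.7986*e12


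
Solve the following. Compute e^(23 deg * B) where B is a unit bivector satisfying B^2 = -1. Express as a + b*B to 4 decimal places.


For a unit bivector B with B^2 = -1, the exponential series gives
e^(theta*B) = cos(theta) + sin(theta)*B (the GA analogue of Euler's formula).
theta = 23 degrees = 0.401426 rad
cos(23 deg) = 0.9205
sin(23 deg) = 0.3907
exp(theta*B) = 0.9205 + 0.3907*B


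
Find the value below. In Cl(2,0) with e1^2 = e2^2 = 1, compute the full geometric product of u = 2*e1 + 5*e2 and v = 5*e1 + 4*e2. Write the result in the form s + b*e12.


Expand: (2*e1 + 5*e2)(5*e1 + 4*e2)
= 2*5*e1e1 + 2*4*e1e2 + 5*5*e2e1 + 5*4*e2e2
Using e1^2 = e2^2 = 1, e2e1 = -e1e2:
Scalar part s = 2*5 + 5*4 = 10 + 20 = 30
Bivector part b = 2*4 - 5*5 = 8 - 25 = -17
uv = 30 - 17*e12


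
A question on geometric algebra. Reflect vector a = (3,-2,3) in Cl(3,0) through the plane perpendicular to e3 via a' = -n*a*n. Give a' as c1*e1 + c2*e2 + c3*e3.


Reflection formula: a' = -n*a*n, with n = e3 (unit vector, n^2 = 1).
For reflection through hyperplane perp to e3:
The component along e3 flips sign, others stay.
a = (3, -2, 3)
a' = (3, -2, -3)
a' = 3*e1 - 2*e2 - 3*e3


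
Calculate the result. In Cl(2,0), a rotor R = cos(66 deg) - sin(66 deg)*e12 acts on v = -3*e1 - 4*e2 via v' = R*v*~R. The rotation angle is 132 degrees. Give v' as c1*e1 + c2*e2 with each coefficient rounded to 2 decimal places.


Rotor R = cos(66deg) - sin(66deg)*e12
Rotation angle theta = 2 * 66 = 132 degrees
v' = R*v*~R rotates v by theta.
cos(132deg) = -0.6691, sin(132deg) = 0.7431
v'_1 = -3*cos(132deg) - (-4)*sin(132deg)
= -3*(-0.6691) - (-4)*0.7431
= 4.98
v'_2 = -3*sin(132deg) + (-4)*cos(132deg)
= -3*0.7431 + (-4)*(-0.6691)
= 0.45
v' = 4.98*e1 + 0.45*e2


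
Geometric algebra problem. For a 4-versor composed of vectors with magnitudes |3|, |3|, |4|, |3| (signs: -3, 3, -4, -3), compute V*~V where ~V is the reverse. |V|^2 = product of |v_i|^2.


Each vector v_i has |v_i|^2 = s_i^2
Squared scales: (-3)^2 = 9, 3^2 = 9, (-4)^2 = 16, (-3)^2 = 9
|V|^2 = 9 * 9 * 16 * 9
= 11664


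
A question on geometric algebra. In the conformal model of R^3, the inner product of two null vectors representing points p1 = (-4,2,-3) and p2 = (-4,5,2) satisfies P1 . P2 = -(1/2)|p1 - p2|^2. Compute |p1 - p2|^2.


p1 - p2 = (0, -3, -5)
|p1 - p2|^2 = 0^2 + (-3)^2 + (-5)^2
= 0 + 9 + 25
= 34


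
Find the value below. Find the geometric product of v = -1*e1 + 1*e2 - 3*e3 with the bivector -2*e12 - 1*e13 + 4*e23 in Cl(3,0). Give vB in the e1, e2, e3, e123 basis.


vB has grade-1 (vector) and grade-3 (trivector) parts: vB = (v _| B) + (v ^ B).
Vector part <vB>_1:
  e1: -v2*b12 - v3*b13 = -(1)*(-2) - (-3)*(-1) = -1
  e2: v1*b12 - v3*b23 = (-1)*(-2) - (-3)*(4) = 14
  e3: v1*b13 + v2*b23 = (-1)*(-1) + (1)*(4) = 5
Trivector part <vB>_3:
  e123: v1*b23 - v2*b13 + v3*b12 = (-1)*(4) - (1)*(-1) + (-3)*(-2) = 3
vB = -1*e1 + 14*e2 + 5*e3 + 3*e123


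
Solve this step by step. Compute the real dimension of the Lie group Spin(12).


Spin(n) double-covers SO(n); both have Lie algebra so(n) of dimension n(n-1)/2.
n = 12
n(n-1) = 12 * 11 = 132
dim Spin(12) = 132/2 = 66


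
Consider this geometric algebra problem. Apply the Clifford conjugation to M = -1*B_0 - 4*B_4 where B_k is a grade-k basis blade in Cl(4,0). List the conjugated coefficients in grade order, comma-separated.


Clifford conjugate sign for grade k: (-1)^(k(k+1)/2)
Grade 0: (-1)^(0*1/2) = (-1)^0 = 1, coeff -1 -> -1
Grade 4: (-1)^(4*5/2) = (-1)^10 = 1, coeff -4 -> -4
Conjugated coefficients: -1, -4


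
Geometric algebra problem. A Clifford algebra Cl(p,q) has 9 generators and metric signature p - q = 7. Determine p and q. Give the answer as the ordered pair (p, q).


We need p + q = 9 and p - q = 7.
Adding: 2p = 9 + 7 = 16, so p = 8.
Then q = 9 - 8 = 1.
(p, q) = (8, 1)


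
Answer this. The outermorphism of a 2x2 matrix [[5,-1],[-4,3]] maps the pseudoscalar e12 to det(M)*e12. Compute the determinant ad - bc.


The outermorphism of a linear map f sends e1^e2 to f(e1)^f(e2).
f(e1) = 5*e1 - 4*e2
f(e2) = -1*e1 + 3*e2
f(e1) ^ f(e2) = (5*e1 - 4*e2) ^ (-1*e1 + 3*e2)
= 5*3*e12 + (-4)*(-1)*e21
= (15 - 4)*e12
= 11*e12
Coefficient = 11


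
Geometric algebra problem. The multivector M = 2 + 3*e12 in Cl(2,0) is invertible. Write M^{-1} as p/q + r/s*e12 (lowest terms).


M = 2 + 3*e12, where e12^2 = -1.
Since M commutes with its reverse ~M = a - b*e12, M * ~M = a^2 - b^2*e12^2 = a^2 + b^2.
So M^{-1} = ~M / (a^2 + b^2) = (a - b*e12)/(a^2 + b^2).
a^2 + b^2 = 4 + 9 = 13
Scalar part = 2/13 = 2/13
Bivector coeff = -3/13 = -3/13
M^{-1} = 2/13 - 3/13*e12


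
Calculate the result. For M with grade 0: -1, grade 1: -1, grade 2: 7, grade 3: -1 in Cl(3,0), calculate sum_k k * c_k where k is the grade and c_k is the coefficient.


Grade-weighted sum = sum of grade_k * coefficient_k
0*(-1) = 0
1*(-1) = -1
2*7 = 14
3*(-1) = -3
Total = 0 + (-1) + 14 + (-3) = 10


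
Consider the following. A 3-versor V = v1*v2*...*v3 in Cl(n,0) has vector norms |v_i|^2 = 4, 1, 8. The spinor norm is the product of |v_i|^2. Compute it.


Spinor norm N(V) = |v1|^2 * |v2|^2 * ... * |v3|^2
= 4 * 1 * 8
Running product: 4, 4, 32
N(V) = 32


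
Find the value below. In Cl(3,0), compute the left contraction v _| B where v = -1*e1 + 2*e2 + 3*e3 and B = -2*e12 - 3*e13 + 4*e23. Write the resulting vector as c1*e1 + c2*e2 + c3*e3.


Left contraction v _| B = <vB>_1 (grade-1 part of the geometric product vB).
Using e1_|e12 = e2, e2_|e12 = -e1, e1_|e13 = e3, e3_|e13 = -e1, e2_|e23 = e3, e3_|e23 = -e2:
e1 coeff: -v2*b12 - v3*b13 = -(2)*(-2) - (3)*(-3) = 13
e2 coeff: v1*b12 - v3*b23 = (-1)*(-2) - (3)*(4) = -10
e3 coeff: v1*b13 + v2*b23 = (-1)*(-3) + (2)*(4) = 11
v _| B = 13*e1 - 10*e2 + 11*e3
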